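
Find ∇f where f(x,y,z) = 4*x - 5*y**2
(4, -10*y, 0)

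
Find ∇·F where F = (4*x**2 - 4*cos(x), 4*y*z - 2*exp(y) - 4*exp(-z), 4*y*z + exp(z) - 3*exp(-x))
8*x + 4*y + 4*z - 2*exp(y) + exp(z) + 4*sin(x)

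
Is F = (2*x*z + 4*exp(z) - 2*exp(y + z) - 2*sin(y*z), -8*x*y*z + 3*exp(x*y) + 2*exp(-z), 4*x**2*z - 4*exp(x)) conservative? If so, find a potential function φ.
No, ∇×F = (8*x*y + 2*exp(-z), -8*x*z + 2*x - 2*y*cos(y*z) + 4*exp(x) + 4*exp(z) - 2*exp(y + z), -8*y*z + 3*y*exp(x*y) + 2*z*cos(y*z) + 2*exp(y + z)) ≠ 0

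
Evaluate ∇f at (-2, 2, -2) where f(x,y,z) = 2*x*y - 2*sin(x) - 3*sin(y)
(4 - 2*cos(2), -4 - 3*cos(2), 0)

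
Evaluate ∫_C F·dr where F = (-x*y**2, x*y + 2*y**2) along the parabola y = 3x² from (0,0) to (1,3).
201/10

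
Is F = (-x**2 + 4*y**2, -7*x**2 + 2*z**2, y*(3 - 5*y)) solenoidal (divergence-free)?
No, ∇·F = -2*x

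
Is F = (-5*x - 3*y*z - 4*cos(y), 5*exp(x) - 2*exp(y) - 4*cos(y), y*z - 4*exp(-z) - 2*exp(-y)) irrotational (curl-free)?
No, ∇×F = (z + 2*exp(-y), -3*y, 3*z + 5*exp(x) - 4*sin(y))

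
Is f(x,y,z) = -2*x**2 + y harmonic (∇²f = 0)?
No, ∇²f = -4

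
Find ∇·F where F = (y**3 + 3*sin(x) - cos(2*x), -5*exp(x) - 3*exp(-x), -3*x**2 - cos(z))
2*sin(2*x) + sin(z) + 3*cos(x)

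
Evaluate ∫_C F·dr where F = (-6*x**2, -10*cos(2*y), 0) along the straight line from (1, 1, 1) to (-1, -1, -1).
4 + 10*sin(2)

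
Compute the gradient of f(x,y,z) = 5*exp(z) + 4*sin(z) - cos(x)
(sin(x), 0, 5*exp(z) + 4*cos(z))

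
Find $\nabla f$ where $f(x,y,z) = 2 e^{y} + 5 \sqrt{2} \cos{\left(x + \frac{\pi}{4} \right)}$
(-5*sqrt(2)*sin(x + pi/4), 2*exp(y), 0)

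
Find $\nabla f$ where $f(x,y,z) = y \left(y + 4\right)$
(0, 2*y + 4, 0)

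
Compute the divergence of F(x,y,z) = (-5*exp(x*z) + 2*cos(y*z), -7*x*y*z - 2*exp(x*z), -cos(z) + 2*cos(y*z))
-7*x*z - 2*y*sin(y*z) - 5*z*exp(x*z) + sin(z)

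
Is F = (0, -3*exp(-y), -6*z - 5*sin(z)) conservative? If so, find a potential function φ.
Yes, F is conservative. φ = -3*z**2 + 5*cos(z) + 3*exp(-y)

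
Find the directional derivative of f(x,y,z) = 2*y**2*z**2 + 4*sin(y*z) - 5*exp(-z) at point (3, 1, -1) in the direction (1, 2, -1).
sqrt(6)*(-5*E - 12*cos(1) + 12)/6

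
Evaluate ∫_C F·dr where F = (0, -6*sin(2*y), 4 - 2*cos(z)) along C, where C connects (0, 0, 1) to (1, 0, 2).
-2*sin(2) + 2*sin(1) + 4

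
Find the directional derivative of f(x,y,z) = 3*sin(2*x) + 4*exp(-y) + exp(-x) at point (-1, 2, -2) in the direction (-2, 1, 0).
2*sqrt(5)*(-2 - 6*exp(2)*cos(2) + exp(3))*exp(-2)/5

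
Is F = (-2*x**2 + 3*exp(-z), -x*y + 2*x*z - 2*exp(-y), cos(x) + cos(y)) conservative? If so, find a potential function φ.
No, ∇×F = (-2*x - sin(y), sin(x) - 3*exp(-z), -y + 2*z) ≠ 0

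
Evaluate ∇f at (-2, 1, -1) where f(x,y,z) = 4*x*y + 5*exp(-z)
(4, -8, -5*E)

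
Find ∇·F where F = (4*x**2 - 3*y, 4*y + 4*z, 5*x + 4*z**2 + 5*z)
8*x + 8*z + 9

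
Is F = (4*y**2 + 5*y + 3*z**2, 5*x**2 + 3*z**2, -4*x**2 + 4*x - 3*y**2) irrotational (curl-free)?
No, ∇×F = (-6*y - 6*z, 8*x + 6*z - 4, 10*x - 8*y - 5)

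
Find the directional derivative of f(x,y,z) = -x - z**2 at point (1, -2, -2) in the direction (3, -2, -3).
-15*sqrt(22)/22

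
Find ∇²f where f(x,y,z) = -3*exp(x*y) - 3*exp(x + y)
-3*x**2*exp(x*y) - 3*y**2*exp(x*y) - 6*exp(x + y)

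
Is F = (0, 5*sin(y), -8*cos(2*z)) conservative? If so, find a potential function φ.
Yes, F is conservative. φ = -4*sin(2*z) - 5*cos(y)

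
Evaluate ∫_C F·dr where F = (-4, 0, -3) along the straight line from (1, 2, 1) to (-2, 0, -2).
21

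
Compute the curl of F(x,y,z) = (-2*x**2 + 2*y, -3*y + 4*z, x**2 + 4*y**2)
(8*y - 4, -2*x, -2)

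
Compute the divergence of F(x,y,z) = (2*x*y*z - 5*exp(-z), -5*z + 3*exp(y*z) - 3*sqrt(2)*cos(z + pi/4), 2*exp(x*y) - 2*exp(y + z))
2*y*z + 3*z*exp(y*z) - 2*exp(y + z)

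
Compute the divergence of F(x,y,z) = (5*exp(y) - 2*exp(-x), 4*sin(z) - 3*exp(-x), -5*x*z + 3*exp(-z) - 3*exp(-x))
-5*x - 3*exp(-z) + 2*exp(-x)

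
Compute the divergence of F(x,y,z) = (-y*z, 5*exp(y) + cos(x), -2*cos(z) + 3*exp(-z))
5*exp(y) + 2*sin(z) - 3*exp(-z)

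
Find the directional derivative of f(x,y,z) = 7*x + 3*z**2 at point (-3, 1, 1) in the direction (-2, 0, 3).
4*sqrt(13)/13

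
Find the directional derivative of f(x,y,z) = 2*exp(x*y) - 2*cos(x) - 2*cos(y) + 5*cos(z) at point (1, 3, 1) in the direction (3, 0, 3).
3*sqrt(2)*(-sin(1) + 2*exp(3))/2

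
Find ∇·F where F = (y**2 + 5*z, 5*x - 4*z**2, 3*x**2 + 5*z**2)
10*z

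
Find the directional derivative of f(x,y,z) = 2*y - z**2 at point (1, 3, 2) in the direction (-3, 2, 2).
-4*sqrt(17)/17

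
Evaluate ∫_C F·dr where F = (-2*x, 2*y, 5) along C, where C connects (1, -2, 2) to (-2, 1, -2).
-26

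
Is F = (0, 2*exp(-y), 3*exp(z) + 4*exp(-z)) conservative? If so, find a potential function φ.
Yes, F is conservative. φ = 3*exp(z) - 4*exp(-z) - 2*exp(-y)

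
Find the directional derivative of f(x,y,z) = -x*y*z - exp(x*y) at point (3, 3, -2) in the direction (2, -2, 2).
-3*sqrt(3)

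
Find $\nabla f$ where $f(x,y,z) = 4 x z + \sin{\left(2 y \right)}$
(4*z, 2*cos(2*y), 4*x)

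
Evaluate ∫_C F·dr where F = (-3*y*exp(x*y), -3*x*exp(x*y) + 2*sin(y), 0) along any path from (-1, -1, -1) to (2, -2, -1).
-3*exp(-4) - 2*cos(2) + 2*cos(1) + 3*E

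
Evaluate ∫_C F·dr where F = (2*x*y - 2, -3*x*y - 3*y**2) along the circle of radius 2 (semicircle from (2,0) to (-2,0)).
-8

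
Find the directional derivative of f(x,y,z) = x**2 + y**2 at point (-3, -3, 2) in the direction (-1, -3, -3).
24*sqrt(19)/19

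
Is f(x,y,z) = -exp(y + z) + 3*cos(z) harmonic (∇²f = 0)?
No, ∇²f = -2*exp(y + z) - 3*cos(z)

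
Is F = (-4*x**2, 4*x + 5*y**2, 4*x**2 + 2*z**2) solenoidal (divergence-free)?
No, ∇·F = -8*x + 10*y + 4*z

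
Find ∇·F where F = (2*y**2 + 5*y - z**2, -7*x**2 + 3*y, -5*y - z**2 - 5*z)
-2*z - 2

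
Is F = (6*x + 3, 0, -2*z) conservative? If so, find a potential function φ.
Yes, F is conservative. φ = 3*x**2 + 3*x - z**2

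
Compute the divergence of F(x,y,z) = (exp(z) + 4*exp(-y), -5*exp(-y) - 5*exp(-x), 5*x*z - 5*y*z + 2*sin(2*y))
5*x - 5*y + 5*exp(-y)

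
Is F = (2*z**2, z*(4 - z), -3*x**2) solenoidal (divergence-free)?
Yes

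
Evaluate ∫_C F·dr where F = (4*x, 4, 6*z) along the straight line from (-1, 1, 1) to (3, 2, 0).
17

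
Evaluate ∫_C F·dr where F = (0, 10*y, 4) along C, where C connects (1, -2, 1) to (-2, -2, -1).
-8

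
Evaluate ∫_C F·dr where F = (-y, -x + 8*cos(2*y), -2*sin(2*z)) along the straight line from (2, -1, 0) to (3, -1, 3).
cos(6)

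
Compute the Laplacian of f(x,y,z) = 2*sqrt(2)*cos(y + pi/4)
-2*sqrt(2)*cos(y + pi/4)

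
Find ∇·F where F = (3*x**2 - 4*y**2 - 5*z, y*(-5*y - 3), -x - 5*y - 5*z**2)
6*x - 10*y - 10*z - 3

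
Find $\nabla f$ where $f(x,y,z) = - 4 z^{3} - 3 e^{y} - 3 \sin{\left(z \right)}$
(0, -3*exp(y), -12*z**2 - 3*cos(z))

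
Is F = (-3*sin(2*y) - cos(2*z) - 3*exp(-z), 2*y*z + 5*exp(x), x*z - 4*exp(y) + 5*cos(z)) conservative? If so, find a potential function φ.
No, ∇×F = (-2*y - 4*exp(y), -z + 2*sin(2*z) + 3*exp(-z), 5*exp(x) + 6*cos(2*y)) ≠ 0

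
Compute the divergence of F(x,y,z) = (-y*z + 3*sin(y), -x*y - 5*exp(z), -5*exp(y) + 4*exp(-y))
-x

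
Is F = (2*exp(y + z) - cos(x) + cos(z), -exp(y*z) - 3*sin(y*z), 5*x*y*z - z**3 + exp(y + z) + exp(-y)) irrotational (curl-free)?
No, ∇×F = (5*x*z + y*exp(y*z) + 3*y*cos(y*z) + exp(y + z) - exp(-y), -5*y*z + 2*exp(y + z) - sin(z), -2*exp(y + z))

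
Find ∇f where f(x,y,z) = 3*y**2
(0, 6*y, 0)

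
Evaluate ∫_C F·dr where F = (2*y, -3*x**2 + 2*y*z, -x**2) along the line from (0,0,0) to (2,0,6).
-8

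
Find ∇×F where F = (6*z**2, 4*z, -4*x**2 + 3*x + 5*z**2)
(-4, 8*x + 12*z - 3, 0)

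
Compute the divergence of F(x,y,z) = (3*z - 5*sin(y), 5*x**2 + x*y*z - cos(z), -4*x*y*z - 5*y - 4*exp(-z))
-4*x*y + x*z + 4*exp(-z)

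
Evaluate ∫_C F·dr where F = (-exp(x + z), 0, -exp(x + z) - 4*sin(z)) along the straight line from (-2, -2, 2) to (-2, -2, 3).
4*cos(3) - E + 1 - 4*cos(2)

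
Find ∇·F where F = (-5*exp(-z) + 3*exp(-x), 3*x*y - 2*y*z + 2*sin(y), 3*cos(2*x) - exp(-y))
3*x - 2*z + 2*cos(y) - 3*exp(-x)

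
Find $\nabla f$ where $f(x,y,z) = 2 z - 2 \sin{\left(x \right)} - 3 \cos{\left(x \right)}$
(3*sin(x) - 2*cos(x), 0, 2)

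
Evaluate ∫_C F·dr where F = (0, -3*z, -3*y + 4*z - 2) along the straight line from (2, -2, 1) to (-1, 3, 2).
-20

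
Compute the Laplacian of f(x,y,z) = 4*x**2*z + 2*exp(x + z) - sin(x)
8*z + 4*exp(x + z) + sin(x)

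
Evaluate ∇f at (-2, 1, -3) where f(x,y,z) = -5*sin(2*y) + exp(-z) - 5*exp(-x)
(5*exp(2), -10*cos(2), -exp(3))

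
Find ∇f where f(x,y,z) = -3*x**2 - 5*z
(-6*x, 0, -5)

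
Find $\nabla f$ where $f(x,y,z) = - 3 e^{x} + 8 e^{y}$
(-3*exp(x), 8*exp(y), 0)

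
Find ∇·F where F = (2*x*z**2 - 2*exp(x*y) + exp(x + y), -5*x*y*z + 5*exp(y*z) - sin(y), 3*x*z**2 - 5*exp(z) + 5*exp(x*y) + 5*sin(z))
x*z - 2*y*exp(x*y) + 2*z**2 + 5*z*exp(y*z) - 5*exp(z) + exp(x + y) - cos(y) + 5*cos(z)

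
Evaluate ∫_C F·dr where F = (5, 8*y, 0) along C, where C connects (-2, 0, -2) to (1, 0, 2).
15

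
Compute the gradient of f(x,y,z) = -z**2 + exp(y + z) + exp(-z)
(0, exp(y + z), -2*z + exp(y + z) - exp(-z))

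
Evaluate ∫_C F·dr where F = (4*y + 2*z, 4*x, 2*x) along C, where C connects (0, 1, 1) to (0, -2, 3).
0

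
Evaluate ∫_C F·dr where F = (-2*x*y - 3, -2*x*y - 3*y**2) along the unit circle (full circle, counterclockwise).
0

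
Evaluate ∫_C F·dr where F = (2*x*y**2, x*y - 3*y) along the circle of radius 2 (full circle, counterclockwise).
0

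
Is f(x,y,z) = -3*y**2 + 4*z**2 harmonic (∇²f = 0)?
No, ∇²f = 2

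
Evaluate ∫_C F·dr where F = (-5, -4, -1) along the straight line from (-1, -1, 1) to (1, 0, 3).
-16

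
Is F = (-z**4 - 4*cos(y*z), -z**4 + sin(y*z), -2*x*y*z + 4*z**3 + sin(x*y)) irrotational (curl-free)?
No, ∇×F = (-2*x*z + x*cos(x*y) - y*cos(y*z) + 4*z**3, 2*y*z + 4*y*sin(y*z) - y*cos(x*y) - 4*z**3, -4*z*sin(y*z))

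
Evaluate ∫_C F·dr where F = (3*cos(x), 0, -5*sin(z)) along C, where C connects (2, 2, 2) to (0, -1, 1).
-3*sin(2) - 5*cos(2) + 5*cos(1)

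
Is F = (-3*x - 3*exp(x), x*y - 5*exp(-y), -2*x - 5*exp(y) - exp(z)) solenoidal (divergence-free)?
No, ∇·F = x - 3*exp(x) - exp(z) - 3 + 5*exp(-y)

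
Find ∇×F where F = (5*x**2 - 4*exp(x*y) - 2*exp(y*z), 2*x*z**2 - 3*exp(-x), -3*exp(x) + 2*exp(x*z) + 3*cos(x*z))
(-4*x*z, -2*y*exp(y*z) - 2*z*exp(x*z) + 3*z*sin(x*z) + 3*exp(x), 4*x*exp(x*y) + 2*z**2 + 2*z*exp(y*z) + 3*exp(-x))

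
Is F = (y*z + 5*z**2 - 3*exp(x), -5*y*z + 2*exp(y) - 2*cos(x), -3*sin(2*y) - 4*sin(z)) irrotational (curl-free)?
No, ∇×F = (5*y - 6*cos(2*y), y + 10*z, -z + 2*sin(x))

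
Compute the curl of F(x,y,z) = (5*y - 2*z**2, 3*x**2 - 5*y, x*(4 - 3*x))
(0, 6*x - 4*z - 4, 6*x - 5)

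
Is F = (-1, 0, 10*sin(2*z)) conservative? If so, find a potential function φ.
Yes, F is conservative. φ = -x - 5*cos(2*z)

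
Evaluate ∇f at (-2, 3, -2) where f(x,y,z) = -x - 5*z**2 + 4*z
(-1, 0, 24)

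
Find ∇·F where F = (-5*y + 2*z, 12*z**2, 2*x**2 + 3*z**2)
6*z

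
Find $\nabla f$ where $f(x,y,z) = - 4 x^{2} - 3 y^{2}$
(-8*x, -6*y, 0)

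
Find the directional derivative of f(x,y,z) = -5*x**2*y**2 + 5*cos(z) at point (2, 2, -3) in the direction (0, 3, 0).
-80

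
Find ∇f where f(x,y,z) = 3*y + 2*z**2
(0, 3, 4*z)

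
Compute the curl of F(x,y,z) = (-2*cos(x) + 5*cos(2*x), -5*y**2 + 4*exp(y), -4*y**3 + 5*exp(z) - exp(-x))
(-12*y**2, -exp(-x), 0)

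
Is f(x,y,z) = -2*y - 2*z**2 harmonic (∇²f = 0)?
No, ∇²f = -4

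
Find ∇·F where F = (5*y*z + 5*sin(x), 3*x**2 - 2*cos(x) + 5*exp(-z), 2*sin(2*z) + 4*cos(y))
5*cos(x) + 4*cos(2*z)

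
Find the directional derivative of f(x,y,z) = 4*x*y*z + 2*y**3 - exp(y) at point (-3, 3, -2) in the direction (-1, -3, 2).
3*sqrt(14)*(-94 + exp(3))/14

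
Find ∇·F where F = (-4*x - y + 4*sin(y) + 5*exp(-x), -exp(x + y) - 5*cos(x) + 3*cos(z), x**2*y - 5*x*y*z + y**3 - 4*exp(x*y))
-5*x*y - exp(x + y) - 4 - 5*exp(-x)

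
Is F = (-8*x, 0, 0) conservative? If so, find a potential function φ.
Yes, F is conservative. φ = -4*x**2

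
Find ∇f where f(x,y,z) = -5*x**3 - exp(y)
(-15*x**2, -exp(y), 0)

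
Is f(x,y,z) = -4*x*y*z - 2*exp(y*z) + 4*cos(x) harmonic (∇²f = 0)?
No, ∇²f = -2*y**2*exp(y*z) - 2*z**2*exp(y*z) - 4*cos(x)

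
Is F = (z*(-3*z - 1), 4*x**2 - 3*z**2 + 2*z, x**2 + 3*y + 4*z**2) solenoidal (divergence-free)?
No, ∇·F = 8*z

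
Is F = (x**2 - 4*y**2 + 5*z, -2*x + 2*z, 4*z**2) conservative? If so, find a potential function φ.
No, ∇×F = (-2, 5, 8*y - 2) ≠ 0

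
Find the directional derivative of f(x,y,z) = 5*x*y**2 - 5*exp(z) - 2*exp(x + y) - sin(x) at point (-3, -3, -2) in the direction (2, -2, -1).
-30 + 5*exp(-2)/3 - 2*cos(3)/3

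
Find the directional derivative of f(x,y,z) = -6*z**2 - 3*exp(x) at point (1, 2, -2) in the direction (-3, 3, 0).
3*sqrt(2)*E/2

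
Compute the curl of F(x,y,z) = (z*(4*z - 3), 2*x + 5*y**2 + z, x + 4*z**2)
(-1, 8*z - 4, 2)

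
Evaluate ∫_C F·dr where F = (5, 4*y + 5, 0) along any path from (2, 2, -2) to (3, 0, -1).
-13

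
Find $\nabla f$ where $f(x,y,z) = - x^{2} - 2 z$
(-2*x, 0, -2)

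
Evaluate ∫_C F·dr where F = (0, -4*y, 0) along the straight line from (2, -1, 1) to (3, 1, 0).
0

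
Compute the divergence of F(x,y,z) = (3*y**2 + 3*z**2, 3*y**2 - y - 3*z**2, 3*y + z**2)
6*y + 2*z - 1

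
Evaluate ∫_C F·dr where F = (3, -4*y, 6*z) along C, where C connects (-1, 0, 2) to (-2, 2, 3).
4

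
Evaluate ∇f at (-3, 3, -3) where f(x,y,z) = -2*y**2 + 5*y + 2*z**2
(0, -7, -12)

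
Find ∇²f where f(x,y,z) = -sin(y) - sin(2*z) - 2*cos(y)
sin(y) + 4*sin(2*z) + 2*cos(y)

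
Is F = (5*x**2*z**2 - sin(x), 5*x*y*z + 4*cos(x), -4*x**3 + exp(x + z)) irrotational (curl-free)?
No, ∇×F = (-5*x*y, 10*x**2*z + 12*x**2 - exp(x + z), 5*y*z - 4*sin(x))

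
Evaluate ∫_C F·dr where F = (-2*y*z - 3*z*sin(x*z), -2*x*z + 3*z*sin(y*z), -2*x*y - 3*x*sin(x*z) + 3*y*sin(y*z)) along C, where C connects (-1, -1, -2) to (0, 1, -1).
-3*cos(1) - 1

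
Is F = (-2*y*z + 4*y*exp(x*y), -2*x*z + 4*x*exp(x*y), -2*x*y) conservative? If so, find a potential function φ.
Yes, F is conservative. φ = -2*x*y*z + 4*exp(x*y)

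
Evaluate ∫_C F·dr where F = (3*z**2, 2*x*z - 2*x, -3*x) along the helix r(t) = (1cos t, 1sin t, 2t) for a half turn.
-11*pi**2 - pi + 48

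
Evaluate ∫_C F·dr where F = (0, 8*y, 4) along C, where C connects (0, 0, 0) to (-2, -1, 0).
4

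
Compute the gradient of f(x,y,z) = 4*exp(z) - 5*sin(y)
(0, -5*cos(y), 4*exp(z))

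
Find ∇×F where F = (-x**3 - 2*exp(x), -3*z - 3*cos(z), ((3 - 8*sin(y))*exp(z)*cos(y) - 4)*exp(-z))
(16*sin(y)**2 - 3*sin(y) - 3*sin(z) - 5, 0, 0)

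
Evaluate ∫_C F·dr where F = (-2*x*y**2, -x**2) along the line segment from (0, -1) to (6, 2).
-90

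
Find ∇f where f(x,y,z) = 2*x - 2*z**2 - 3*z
(2, 0, -4*z - 3)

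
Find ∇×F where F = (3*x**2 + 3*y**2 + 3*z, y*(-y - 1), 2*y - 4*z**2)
(2, 3, -6*y)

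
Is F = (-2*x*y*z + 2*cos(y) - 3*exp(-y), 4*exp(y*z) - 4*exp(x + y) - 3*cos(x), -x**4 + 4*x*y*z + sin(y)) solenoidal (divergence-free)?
No, ∇·F = 4*x*y - 2*y*z + 4*z*exp(y*z) - 4*exp(x + y)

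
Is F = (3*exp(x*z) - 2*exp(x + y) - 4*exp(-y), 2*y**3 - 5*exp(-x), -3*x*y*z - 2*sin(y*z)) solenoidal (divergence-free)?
No, ∇·F = -3*x*y + 6*y**2 - 2*y*cos(y*z) + 3*z*exp(x*z) - 2*exp(x + y)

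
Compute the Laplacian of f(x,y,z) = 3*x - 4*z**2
-8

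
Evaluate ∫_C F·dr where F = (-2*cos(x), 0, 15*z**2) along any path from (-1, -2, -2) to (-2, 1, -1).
-2*sin(1) + 2*sin(2) + 35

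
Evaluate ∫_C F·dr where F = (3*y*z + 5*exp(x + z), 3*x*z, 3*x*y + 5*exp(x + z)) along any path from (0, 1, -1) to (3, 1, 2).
-5*exp(-1) + 18 + 5*exp(5)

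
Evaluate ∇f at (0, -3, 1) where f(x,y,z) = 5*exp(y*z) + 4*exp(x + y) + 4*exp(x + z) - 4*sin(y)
(4*(1 + exp(4))*exp(-3), 9*exp(-3) - 4*cos(3), (-15 + 4*exp(4))*exp(-3))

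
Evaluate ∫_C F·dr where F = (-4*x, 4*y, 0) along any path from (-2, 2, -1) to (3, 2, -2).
-10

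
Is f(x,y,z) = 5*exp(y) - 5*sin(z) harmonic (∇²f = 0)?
No, ∇²f = 5*exp(y) + 5*sin(z)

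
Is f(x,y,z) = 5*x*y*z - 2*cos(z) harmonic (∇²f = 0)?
No, ∇²f = 2*cos(z)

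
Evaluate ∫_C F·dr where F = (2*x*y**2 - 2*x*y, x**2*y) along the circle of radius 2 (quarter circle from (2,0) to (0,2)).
4/3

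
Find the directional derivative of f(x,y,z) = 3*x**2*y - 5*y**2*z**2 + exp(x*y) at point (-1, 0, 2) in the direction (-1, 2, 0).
4*sqrt(5)/5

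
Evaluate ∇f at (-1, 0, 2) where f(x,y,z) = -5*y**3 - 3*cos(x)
(-3*sin(1), 0, 0)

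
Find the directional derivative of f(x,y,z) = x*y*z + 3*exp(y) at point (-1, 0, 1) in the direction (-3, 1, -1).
2*sqrt(11)/11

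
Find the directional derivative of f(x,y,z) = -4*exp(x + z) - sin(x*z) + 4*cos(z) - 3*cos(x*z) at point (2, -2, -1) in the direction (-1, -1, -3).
sqrt(11)*(-12*sin(1) + 5*cos(2) + 15*sin(2) + 16*E)/11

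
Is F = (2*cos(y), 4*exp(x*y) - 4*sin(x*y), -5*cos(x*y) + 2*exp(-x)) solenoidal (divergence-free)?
No, ∇·F = 4*x*(exp(x*y) - cos(x*y))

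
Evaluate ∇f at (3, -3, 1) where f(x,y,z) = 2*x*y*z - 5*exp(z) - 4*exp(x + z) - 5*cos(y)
(-4*exp(4) - 6, 6 - 5*sin(3), -4*exp(4) - 18 - 5*E)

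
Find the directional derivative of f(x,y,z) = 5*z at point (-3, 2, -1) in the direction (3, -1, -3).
-15*sqrt(19)/19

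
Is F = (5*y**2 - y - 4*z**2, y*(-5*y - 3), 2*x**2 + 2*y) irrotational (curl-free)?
No, ∇×F = (2, -4*x - 8*z, 1 - 10*y)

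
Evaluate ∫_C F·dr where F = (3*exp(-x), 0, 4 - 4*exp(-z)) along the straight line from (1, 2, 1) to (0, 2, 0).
-3 - exp(-1)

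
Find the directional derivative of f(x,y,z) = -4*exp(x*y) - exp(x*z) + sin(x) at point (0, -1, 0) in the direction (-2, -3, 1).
-5*sqrt(14)/7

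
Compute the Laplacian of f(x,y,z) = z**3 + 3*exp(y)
6*z + 3*exp(y)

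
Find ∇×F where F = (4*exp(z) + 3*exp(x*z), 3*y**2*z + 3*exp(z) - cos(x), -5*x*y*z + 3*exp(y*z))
(-5*x*z - 3*y**2 + 3*z*exp(y*z) - 3*exp(z), 3*x*exp(x*z) + 5*y*z + 4*exp(z), sin(x))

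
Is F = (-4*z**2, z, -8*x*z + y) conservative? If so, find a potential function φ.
Yes, F is conservative. φ = z*(-4*x*z + y)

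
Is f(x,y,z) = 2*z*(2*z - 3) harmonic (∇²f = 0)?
No, ∇²f = 8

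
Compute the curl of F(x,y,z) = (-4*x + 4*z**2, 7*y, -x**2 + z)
(0, 2*x + 8*z, 0)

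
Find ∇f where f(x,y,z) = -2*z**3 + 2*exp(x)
(2*exp(x), 0, -6*z**2)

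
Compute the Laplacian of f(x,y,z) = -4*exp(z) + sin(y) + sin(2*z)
-4*exp(z) - sin(y) - 4*sin(2*z)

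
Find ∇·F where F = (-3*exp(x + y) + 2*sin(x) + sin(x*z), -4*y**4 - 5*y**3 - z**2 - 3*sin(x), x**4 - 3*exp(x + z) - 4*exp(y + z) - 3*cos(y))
-16*y**3 - 15*y**2 + z*cos(x*z) - 3*exp(x + y) - 3*exp(x + z) - 4*exp(y + z) + 2*cos(x)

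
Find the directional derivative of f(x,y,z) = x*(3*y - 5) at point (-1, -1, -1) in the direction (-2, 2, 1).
10/3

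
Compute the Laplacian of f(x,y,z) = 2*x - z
0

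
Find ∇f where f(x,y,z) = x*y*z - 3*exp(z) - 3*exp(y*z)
(y*z, z*(x - 3*exp(y*z)), x*y - 3*y*exp(y*z) - 3*exp(z))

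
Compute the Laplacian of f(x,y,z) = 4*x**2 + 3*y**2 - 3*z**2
8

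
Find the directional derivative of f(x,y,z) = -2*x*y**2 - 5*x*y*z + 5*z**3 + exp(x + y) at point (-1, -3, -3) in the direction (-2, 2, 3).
432*sqrt(17)/17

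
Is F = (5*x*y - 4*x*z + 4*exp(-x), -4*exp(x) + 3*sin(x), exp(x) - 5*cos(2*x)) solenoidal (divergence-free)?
No, ∇·F = 5*y - 4*z - 4*exp(-x)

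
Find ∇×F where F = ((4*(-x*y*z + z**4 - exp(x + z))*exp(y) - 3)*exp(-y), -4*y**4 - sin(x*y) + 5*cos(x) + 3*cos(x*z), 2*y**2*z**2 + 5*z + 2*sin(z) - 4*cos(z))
(3*x*sin(x*z) + 4*y*z**2, -4*x*y + 16*z**3 - 4*exp(x + z), 4*x*z - y*cos(x*y) - 3*z*sin(x*z) - 5*sin(x) - 3*exp(-y))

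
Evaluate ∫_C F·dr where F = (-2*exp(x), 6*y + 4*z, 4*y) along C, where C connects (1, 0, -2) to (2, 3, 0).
-2*exp(2) + 2*E + 27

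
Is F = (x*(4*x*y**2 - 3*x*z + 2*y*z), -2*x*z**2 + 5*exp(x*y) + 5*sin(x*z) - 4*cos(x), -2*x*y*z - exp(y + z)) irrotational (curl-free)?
No, ∇×F = (2*x*z - 5*x*cos(x*z) - exp(y + z), -x*(3*x - 2*y) + 2*y*z, -2*x*(4*x*y + z) + 5*y*exp(x*y) - 2*z**2 + 5*z*cos(x*z) + 4*sin(x))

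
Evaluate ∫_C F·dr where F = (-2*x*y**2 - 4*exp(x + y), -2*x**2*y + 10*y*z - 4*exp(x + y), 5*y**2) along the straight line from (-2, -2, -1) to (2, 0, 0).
-4*exp(2) + 4*exp(-4) + 36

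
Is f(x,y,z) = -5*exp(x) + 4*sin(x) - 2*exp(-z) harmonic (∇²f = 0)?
No, ∇²f = -5*exp(x) - 4*sin(x) - 2*exp(-z)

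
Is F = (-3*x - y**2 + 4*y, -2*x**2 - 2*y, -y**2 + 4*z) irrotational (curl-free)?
No, ∇×F = (-2*y, 0, -4*x + 2*y - 4)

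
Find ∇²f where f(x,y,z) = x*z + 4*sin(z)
-4*sin(z)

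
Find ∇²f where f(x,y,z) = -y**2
-2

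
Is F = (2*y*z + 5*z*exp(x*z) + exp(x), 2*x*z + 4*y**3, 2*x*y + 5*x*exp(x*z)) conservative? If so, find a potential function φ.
Yes, F is conservative. φ = 2*x*y*z + y**4 + exp(x) + 5*exp(x*z)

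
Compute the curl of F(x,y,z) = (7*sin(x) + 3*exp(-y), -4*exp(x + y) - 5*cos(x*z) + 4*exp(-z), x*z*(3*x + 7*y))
(7*x*z - 5*x*sin(x*z) + 4*exp(-z), z*(-6*x - 7*y), 5*z*sin(x*z) - 4*exp(x + y) + 3*exp(-y))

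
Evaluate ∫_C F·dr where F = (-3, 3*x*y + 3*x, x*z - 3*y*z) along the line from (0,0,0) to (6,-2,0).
-12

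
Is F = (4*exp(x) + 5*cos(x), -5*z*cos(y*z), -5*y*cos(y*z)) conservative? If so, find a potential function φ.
Yes, F is conservative. φ = 4*exp(x) + 5*sin(x) - 5*sin(y*z)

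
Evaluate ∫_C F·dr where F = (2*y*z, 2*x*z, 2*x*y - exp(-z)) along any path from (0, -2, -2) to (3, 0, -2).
0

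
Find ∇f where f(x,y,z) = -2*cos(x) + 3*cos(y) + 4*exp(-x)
(2*sin(x) - 4*exp(-x), -3*sin(y), 0)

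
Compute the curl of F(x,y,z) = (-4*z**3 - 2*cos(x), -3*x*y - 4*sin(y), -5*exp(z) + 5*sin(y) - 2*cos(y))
(2*sin(y) + 5*cos(y), -12*z**2, -3*y)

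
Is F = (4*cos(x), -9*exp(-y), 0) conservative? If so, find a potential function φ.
Yes, F is conservative. φ = 4*sin(x) + 9*exp(-y)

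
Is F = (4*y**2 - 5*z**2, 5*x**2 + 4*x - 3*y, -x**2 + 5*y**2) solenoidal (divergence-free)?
No, ∇·F = -3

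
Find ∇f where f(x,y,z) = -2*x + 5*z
(-2, 0, 5)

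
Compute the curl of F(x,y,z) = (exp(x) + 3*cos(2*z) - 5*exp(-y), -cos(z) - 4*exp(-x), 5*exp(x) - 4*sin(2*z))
(-sin(z), -5*exp(x) - 6*sin(2*z), -5*exp(-y) + 4*exp(-x))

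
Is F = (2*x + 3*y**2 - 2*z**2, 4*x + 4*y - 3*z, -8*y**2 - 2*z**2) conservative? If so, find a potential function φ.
No, ∇×F = (3 - 16*y, -4*z, 4 - 6*y) ≠ 0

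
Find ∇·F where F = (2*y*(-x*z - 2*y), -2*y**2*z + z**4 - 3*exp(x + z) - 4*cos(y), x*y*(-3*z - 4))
-3*x*y - 6*y*z + 4*sin(y)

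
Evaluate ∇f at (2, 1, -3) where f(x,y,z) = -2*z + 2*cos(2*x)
(-4*sin(4), 0, -2)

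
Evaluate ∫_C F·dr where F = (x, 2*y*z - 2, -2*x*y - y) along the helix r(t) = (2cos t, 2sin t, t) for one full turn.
-4*pi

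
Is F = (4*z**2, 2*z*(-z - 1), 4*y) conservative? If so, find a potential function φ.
No, ∇×F = (4*z + 6, 8*z, 0) ≠ 0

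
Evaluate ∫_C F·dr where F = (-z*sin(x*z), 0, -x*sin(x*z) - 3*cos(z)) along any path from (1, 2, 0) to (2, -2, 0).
0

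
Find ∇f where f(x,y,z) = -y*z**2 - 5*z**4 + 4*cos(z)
(0, -z**2, -2*y*z - 20*z**3 - 4*sin(z))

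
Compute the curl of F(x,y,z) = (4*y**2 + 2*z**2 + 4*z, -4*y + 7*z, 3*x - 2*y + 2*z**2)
(-9, 4*z + 1, -8*y)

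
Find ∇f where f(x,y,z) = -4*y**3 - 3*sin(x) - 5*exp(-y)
(-3*cos(x), -12*y**2 + 5*exp(-y), 0)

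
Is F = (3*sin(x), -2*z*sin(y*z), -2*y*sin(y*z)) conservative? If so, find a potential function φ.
Yes, F is conservative. φ = -3*cos(x) + 2*cos(y*z)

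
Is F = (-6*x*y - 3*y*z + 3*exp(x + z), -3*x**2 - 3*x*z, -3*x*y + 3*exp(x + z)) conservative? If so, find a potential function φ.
Yes, F is conservative. φ = -3*x**2*y - 3*x*y*z + 3*exp(x + z)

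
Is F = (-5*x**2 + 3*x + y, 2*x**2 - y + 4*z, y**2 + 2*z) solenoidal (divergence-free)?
No, ∇·F = 4 - 10*x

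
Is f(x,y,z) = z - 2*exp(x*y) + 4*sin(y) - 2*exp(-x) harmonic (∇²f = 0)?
No, ∇²f = -2*x**2*exp(x*y) - 2*y**2*exp(x*y) - 4*sin(y) - 2*exp(-x)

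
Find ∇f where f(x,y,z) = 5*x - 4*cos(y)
(5, 4*sin(y), 0)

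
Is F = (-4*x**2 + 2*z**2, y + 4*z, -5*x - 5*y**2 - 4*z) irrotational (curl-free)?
No, ∇×F = (-10*y - 4, 4*z + 5, 0)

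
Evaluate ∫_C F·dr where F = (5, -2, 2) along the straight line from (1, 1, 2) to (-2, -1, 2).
-11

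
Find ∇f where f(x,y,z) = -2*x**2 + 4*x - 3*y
(4 - 4*x, -3, 0)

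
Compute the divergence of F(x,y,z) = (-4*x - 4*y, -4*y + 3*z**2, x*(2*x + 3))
-8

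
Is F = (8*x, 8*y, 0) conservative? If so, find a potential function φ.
Yes, F is conservative. φ = 4*x**2 + 4*y**2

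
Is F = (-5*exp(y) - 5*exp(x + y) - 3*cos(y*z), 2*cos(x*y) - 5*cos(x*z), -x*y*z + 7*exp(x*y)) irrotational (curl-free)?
No, ∇×F = (x*(-z + 7*exp(x*y) - 5*sin(x*z)), y*(z - 7*exp(x*y) + 3*sin(y*z)), -2*y*sin(x*y) + 5*z*sin(x*z) - 3*z*sin(y*z) + 5*exp(y) + 5*exp(x + y))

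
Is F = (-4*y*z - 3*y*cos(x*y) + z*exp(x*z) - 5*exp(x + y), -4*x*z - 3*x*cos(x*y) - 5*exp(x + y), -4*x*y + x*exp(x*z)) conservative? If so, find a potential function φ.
Yes, F is conservative. φ = -4*x*y*z + exp(x*z) - 5*exp(x + y) - 3*sin(x*y)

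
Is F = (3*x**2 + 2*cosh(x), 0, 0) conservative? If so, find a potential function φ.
Yes, F is conservative. φ = x**3 + 2*sinh(x)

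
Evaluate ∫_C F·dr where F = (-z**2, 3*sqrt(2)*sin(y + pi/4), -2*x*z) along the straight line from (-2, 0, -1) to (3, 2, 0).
1 - 3*sqrt(2)*cos(pi/4 + 2)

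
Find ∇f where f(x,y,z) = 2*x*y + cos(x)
(2*y - sin(x), 2*x, 0)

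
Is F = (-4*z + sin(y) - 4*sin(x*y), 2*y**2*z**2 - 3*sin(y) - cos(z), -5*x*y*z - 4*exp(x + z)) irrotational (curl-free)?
No, ∇×F = (-5*x*z - 4*y**2*z - sin(z), 5*y*z + 4*exp(x + z) - 4, 4*x*cos(x*y) - cos(y))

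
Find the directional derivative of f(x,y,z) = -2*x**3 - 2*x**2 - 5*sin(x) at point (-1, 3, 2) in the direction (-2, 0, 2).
sqrt(2)*(2 + 5*cos(1))/2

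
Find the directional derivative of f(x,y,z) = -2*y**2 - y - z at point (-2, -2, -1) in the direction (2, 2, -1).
5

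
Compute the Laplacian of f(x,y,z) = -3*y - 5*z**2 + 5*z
-10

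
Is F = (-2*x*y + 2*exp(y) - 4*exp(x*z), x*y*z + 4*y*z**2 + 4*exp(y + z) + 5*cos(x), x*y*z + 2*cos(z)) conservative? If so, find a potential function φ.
No, ∇×F = (-x*y + x*z - 8*y*z - 4*exp(y + z), -4*x*exp(x*z) - y*z, 2*x + y*z - 2*exp(y) - 5*sin(x)) ≠ 0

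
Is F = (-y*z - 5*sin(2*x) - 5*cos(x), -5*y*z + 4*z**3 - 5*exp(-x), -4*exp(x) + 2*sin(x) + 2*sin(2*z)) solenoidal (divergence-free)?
No, ∇·F = -5*z + 5*sin(x) - 10*cos(2*x) + 4*cos(2*z)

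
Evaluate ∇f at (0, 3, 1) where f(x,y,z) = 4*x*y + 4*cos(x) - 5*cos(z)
(12, 0, 5*sin(1))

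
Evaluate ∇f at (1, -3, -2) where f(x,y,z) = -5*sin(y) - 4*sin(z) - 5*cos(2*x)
(10*sin(2), -5*cos(3), -4*cos(2))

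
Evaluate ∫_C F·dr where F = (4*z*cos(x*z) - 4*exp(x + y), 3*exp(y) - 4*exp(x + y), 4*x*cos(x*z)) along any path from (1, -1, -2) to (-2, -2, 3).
-3*exp(-1) - 4*exp(-4) + 3*exp(-2) - 4*sin(6) + 4*sin(2) + 4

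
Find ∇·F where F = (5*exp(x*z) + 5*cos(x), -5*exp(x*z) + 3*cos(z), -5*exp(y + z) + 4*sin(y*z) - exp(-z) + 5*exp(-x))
4*y*cos(y*z) + 5*z*exp(x*z) - 5*exp(y + z) - 5*sin(x) + exp(-z)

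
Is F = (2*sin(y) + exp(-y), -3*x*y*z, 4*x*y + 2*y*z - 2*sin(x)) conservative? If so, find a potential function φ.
No, ∇×F = (3*x*y + 4*x + 2*z, -4*y + 2*cos(x), -3*y*z - 2*cos(y) + exp(-y)) ≠ 0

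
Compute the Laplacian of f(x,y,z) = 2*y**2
4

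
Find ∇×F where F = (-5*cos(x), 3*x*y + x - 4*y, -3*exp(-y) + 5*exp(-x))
(3*exp(-y), 5*exp(-x), 3*y + 1)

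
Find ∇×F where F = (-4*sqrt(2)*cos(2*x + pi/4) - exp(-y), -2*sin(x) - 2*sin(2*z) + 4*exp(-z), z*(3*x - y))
(-z + 4*cos(2*z) + 4*exp(-z), -3*z, -2*cos(x) - exp(-y))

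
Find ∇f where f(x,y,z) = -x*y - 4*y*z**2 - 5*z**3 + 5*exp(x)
(-y + 5*exp(x), -x - 4*z**2, z*(-8*y - 15*z))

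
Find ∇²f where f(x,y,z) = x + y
0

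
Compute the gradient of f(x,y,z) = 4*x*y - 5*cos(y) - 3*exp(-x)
(4*y + 3*exp(-x), 4*x + 5*sin(y), 0)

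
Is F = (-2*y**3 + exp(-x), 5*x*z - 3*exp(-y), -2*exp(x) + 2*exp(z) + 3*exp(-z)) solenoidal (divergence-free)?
No, ∇·F = 2*exp(z) - 3*exp(-z) + 3*exp(-y) - exp(-x)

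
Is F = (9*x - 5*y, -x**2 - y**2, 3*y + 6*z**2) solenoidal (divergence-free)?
No, ∇·F = -2*y + 12*z + 9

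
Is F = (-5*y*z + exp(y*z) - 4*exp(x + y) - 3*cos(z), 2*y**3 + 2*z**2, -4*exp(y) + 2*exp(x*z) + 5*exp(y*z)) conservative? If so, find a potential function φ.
No, ∇×F = (5*z*exp(y*z) - 4*z - 4*exp(y), y*exp(y*z) - 5*y - 2*z*exp(x*z) + 3*sin(z), -z*exp(y*z) + 5*z + 4*exp(x + y)) ≠ 0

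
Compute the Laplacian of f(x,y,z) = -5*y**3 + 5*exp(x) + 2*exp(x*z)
2*x**2*exp(x*z) - 30*y + 2*z**2*exp(x*z) + 5*exp(x)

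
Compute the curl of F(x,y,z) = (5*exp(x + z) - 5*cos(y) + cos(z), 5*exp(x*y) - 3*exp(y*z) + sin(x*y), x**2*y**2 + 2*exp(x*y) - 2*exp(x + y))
(2*x**2*y + 2*x*exp(x*y) + 3*y*exp(y*z) - 2*exp(x + y), -2*x*y**2 - 2*y*exp(x*y) + 2*exp(x + y) + 5*exp(x + z) - sin(z), 5*y*exp(x*y) + y*cos(x*y) - 5*sin(y))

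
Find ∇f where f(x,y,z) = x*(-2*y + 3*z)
(-2*y + 3*z, -2*x, 3*x)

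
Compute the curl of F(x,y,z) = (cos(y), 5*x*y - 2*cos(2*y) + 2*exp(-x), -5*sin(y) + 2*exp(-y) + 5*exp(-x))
(-5*cos(y) - 2*exp(-y), 5*exp(-x), 5*y + sin(y) - 2*exp(-x))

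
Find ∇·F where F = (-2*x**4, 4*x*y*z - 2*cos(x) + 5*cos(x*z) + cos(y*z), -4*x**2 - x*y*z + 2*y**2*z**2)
-8*x**3 - x*y + 4*x*z + 4*y**2*z - z*sin(y*z)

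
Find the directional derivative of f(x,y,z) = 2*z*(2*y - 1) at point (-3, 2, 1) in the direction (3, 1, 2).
8*sqrt(14)/7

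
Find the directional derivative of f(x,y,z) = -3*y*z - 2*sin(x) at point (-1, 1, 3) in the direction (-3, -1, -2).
3*sqrt(14)*(2*cos(1) + 5)/14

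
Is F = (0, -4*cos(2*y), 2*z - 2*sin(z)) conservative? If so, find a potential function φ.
Yes, F is conservative. φ = z**2 - 2*sin(2*y) + 2*cos(z)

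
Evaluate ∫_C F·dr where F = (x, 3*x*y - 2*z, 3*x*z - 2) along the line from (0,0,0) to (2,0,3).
14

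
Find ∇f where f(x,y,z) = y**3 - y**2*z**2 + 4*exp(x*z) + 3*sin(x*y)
(3*y*cos(x*y) + 4*z*exp(x*z), 3*x*cos(x*y) + 3*y**2 - 2*y*z**2, 4*x*exp(x*z) - 2*y**2*z)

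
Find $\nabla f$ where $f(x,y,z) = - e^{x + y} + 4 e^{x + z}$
(-exp(x + y) + 4*exp(x + z), -exp(x + y), 4*exp(x + z))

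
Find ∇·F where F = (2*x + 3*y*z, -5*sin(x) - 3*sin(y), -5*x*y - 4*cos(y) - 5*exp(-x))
2 - 3*cos(y)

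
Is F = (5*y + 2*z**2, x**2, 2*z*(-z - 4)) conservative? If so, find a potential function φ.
No, ∇×F = (0, 4*z, 2*x - 5) ≠ 0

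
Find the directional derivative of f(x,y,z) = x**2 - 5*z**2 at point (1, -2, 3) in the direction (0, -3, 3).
-15*sqrt(2)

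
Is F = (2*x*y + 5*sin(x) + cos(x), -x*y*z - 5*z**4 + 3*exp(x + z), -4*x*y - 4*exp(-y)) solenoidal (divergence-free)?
No, ∇·F = -x*z + 2*y - sin(x) + 5*cos(x)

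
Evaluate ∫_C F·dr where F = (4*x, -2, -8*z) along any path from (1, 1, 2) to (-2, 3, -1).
14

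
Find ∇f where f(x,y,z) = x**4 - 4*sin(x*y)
(4*x**3 - 4*y*cos(x*y), -4*x*cos(x*y), 0)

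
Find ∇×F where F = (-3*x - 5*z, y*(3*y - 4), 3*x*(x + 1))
(0, -6*x - 8, 0)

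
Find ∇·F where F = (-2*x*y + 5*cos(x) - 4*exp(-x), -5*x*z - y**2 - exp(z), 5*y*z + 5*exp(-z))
y - 5*sin(x) - 5*exp(-z) + 4*exp(-x)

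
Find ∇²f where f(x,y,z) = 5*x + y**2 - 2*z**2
-2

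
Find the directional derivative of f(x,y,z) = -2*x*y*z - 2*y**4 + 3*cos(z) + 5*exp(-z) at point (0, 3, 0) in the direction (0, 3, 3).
-221*sqrt(2)/2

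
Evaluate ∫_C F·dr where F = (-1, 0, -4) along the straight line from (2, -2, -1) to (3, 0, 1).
-9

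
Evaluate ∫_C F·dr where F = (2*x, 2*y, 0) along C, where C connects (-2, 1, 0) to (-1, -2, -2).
0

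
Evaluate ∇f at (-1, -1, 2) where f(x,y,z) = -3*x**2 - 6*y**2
(6, 12, 0)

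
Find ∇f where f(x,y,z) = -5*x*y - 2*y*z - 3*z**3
(-5*y, -5*x - 2*z, -2*y - 9*z**2)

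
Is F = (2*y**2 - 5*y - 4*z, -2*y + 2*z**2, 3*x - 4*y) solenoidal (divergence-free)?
No, ∇·F = -2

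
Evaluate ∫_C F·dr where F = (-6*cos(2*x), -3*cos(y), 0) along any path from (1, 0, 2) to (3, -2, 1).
-3*sin(6) + 6*sin(2)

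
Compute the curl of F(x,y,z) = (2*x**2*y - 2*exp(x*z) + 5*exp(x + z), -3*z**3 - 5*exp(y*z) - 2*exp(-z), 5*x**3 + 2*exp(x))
(5*y*exp(y*z) + 9*z**2 - 2*exp(-z), -15*x**2 - 2*x*exp(x*z) - 2*exp(x) + 5*exp(x + z), -2*x**2)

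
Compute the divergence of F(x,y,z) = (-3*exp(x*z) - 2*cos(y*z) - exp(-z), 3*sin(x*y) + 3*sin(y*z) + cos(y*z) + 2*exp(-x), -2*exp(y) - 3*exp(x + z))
3*x*cos(x*y) - 3*z*exp(x*z) - z*sin(y*z) + 3*z*cos(y*z) - 3*exp(x + z)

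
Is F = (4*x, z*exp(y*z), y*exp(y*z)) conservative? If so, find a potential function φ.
Yes, F is conservative. φ = 2*x**2 + exp(y*z)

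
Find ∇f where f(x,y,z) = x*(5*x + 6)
(10*x + 6, 0, 0)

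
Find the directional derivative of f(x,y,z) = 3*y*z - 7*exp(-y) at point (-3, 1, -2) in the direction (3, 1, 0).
sqrt(10)*(7 - 6*E)*exp(-1)/10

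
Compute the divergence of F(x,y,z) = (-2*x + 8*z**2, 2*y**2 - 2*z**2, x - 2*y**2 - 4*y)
4*y - 2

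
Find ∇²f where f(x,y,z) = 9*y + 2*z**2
4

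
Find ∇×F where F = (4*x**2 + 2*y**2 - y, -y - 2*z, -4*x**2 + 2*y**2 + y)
(4*y + 3, 8*x, 1 - 4*y)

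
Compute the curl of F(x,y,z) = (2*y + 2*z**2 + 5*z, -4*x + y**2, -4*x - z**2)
(0, 4*z + 9, -6)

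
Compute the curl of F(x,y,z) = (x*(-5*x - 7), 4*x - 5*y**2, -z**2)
(0, 0, 4)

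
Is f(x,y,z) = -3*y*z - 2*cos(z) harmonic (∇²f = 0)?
No, ∇²f = 2*cos(z)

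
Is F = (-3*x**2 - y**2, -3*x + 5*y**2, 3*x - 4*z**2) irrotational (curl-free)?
No, ∇×F = (0, -3, 2*y - 3)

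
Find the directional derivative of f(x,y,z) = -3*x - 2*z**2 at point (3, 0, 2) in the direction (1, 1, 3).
-27*sqrt(11)/11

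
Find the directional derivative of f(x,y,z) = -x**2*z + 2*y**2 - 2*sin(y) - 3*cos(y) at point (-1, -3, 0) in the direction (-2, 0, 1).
-sqrt(5)/5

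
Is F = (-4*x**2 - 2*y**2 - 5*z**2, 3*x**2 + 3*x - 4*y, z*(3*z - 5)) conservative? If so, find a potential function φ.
No, ∇×F = (0, -10*z, 6*x + 4*y + 3) ≠ 0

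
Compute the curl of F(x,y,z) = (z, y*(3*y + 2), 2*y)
(2, 1, 0)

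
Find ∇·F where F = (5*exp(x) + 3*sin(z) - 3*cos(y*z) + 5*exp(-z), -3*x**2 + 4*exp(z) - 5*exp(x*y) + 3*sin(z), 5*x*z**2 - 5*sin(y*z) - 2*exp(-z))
(5*(2*x*z - x*exp(x*y) - y*cos(y*z) + exp(x))*exp(z) + 2)*exp(-z)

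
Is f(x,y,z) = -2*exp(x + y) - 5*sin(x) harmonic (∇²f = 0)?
No, ∇²f = -4*exp(x + y) + 5*sin(x)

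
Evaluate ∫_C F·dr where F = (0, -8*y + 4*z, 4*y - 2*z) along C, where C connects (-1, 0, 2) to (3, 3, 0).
-32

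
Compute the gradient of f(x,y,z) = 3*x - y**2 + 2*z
(3, -2*y, 2)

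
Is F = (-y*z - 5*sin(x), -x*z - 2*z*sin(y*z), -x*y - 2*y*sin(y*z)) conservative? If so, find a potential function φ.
Yes, F is conservative. φ = -x*y*z + 5*cos(x) + 2*cos(y*z)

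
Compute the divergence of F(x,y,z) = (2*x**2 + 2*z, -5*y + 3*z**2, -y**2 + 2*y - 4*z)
4*x - 9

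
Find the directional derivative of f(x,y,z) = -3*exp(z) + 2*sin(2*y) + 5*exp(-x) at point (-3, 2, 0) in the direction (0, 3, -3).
sqrt(2)*(4*cos(4) + 3)/2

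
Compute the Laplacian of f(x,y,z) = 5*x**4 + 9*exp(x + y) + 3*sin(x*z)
-3*x**2*sin(x*z) + 60*x**2 - 3*z**2*sin(x*z) + 18*exp(x + y)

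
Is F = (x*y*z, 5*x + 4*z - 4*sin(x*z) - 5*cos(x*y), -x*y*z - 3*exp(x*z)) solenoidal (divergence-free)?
No, ∇·F = -x*y - 3*x*exp(x*z) + 5*x*sin(x*y) + y*z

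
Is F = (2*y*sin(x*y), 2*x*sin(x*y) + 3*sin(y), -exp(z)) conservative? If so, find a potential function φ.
Yes, F is conservative. φ = -exp(z) - 3*cos(y) - 2*cos(x*y)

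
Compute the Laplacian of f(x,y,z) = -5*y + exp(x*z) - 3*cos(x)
x**2*exp(x*z) + z**2*exp(x*z) + 3*cos(x)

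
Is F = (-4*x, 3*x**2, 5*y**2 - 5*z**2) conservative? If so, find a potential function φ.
No, ∇×F = (10*y, 0, 6*x) ≠ 0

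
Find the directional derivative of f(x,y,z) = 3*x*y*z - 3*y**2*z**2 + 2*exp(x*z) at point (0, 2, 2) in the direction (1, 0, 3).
-64*sqrt(10)/5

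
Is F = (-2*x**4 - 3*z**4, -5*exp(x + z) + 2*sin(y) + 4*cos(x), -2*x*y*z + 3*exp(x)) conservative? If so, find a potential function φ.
No, ∇×F = (-2*x*z + 5*exp(x + z), 2*y*z - 12*z**3 - 3*exp(x), -5*exp(x + z) - 4*sin(x)) ≠ 0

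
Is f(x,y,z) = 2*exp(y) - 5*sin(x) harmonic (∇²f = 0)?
No, ∇²f = 2*exp(y) + 5*sin(x)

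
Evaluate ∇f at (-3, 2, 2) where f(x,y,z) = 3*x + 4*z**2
(3, 0, 16)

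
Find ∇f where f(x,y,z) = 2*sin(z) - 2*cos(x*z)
(2*z*sin(x*z), 0, 2*x*sin(x*z) + 2*cos(z))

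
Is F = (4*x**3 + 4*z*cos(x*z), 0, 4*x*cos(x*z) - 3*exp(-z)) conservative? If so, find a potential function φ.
Yes, F is conservative. φ = x**4 + 4*sin(x*z) + 3*exp(-z)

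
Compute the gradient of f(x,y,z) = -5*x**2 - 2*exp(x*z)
(-10*x - 2*z*exp(x*z), 0, -2*x*exp(x*z))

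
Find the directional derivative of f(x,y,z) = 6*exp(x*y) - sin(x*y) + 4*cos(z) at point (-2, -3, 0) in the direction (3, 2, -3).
13*sqrt(22)*(-6*exp(6) + cos(6))/22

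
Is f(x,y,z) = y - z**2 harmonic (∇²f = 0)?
No, ∇²f = -2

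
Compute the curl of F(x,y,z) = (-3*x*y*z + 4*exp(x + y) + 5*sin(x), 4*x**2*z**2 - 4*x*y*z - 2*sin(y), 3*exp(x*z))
(4*x*(-2*x*z + y), -3*x*y - 3*z*exp(x*z), 8*x*z**2 + 3*x*z - 4*y*z - 4*exp(x + y))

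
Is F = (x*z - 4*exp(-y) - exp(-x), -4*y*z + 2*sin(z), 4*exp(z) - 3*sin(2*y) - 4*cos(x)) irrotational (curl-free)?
No, ∇×F = (4*y - 6*cos(2*y) - 2*cos(z), x - 4*sin(x), -4*exp(-y))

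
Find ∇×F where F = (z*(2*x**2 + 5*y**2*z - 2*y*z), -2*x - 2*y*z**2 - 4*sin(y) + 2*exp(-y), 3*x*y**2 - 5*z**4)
(2*y*(3*x + 2*z), 2*x**2 + 10*y**2*z - 3*y**2 - 4*y*z, -2*z**2*(5*y - 1) - 2)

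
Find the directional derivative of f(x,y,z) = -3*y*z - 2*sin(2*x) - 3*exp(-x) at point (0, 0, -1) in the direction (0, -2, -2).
-3*sqrt(2)/2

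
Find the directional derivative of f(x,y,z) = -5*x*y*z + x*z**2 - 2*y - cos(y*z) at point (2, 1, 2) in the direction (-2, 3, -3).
3*sqrt(22)*(-16 + sin(2))/22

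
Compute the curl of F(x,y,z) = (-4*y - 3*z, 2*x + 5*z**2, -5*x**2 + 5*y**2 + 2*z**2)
(10*y - 10*z, 10*x - 3, 6)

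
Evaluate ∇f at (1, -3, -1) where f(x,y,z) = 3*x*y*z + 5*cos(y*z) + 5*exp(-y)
(9, -5*exp(3) - 3 + 5*sin(3), -9 + 15*sin(3))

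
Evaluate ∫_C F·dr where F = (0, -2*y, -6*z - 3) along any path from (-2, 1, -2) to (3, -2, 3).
-33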